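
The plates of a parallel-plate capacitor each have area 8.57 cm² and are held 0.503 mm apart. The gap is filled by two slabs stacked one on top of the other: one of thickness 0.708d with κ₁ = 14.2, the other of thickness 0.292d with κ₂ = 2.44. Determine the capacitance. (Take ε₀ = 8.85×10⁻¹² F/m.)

A = 8.57 cm² = 8.57×10⁻⁴ m².
Stacked slabs ⇒ two capacitors in series, each with the full plate area.
C₁ = κ₁ε₀A/d₁ = 14.2 × 8.85×10⁻¹² × 8.57×10⁻⁴ / 3.56×10⁻⁴ = 3.02×10⁻¹⁰ F.
C₂ = κ₂ε₀A/d₂ = 2.44 × 8.85×10⁻¹² × 8.57×10⁻⁴ / 1.47×10⁻⁴ = 1.26×10⁻¹⁰ F.
C = (1/C₁ + 1/C₂)⁻¹ = 8.89×10⁻¹¹ F.

C ≈ 88.9 pF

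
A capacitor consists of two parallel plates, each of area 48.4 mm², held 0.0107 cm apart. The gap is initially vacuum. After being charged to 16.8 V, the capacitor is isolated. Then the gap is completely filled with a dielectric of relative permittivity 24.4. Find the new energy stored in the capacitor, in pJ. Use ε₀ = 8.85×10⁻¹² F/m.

23.2 pJ

A = 48.4 mm² = 4.84×10⁻⁵ m².
Initially C₁ = ε₀A/d = 8.85×10⁻¹² × 4.84×10⁻⁵ / 1.07×10⁻⁴ = 4.00×10⁻¹² F.
U₁ = 5.65×10⁻¹⁰ J.
Isolated ⇒ Q is held fixed. C₂ = 24.4 C₁ and U = Q²/(2C), so U₂/U₁ = C₁/C₂ = 0.0410.
U₂ = 0.0410 × 5.65×10⁻¹⁰ = 2.32×10⁻¹¹ J.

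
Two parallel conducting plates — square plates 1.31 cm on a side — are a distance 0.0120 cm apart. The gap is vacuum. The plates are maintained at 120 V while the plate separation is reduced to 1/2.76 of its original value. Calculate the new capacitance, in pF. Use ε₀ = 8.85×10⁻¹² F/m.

C ≈ 34.9 pF

A = (1.31 cm)² = 1.72×10⁻⁴ m².
Initially C₁ = ε₀A/d = 8.85×10⁻¹² × 1.72×10⁻⁴ / 1.20×10⁻⁴ = 1.27×10⁻¹¹ F.
C = ε₀A/d scales as 1/d, so C₂/C₁ = d₁/d₂ = 2.76.
C₂ = 2.76 × 1.27×10⁻¹¹ = 3.49×10⁻¹¹ F.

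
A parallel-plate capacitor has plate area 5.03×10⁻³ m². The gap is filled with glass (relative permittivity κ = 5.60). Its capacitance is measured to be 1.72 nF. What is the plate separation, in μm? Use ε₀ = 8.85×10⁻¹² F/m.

d = κε₀A/C = 5.60 × 8.85×10⁻¹² × 5.03×10⁻³ / 1.72×10⁻⁹ = 1.45×10⁻⁴ m.

d ≈ 145 μm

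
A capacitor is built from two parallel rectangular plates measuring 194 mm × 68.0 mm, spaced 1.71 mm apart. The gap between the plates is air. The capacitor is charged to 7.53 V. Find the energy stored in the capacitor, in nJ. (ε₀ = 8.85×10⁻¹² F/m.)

U ≈ 1.94 nJ

A = 194 × 68.0 mm² = 1.32×10⁻² m².
C = ε₀A/d = 8.85×10⁻¹² × 1.32×10⁻² / 1.71×10⁻³ = 6.83×10⁻¹¹ F.
U = ½CV² = ½ × 6.83×10⁻¹¹ × (7.53)² = 1.94×10⁻⁹ J.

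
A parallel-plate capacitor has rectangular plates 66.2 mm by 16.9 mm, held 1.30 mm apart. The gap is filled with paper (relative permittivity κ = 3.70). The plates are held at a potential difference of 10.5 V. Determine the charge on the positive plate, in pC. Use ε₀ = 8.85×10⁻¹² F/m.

A = 66.2 × 16.9 mm² = 1.12×10⁻³ m².
C = κε₀A/d = 3.70 × 8.85×10⁻¹² × 1.12×10⁻³ / 1.30×10⁻³ = 2.82×10⁻¹¹ F.
Q = CV = 2.82×10⁻¹¹ × 10.5 = 2.96×10⁻¹⁰ C.

Q ≈ 296 pC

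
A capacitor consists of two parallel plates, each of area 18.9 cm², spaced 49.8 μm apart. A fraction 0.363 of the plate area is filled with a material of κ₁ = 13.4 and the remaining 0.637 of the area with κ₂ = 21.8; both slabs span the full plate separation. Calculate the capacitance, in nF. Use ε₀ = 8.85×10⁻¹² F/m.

C ≈ 6.30 nF

A = 18.9 cm² = 1.89×10⁻³ m².
Side-by-side slabs ⇒ two capacitors in parallel, each spanning the full gap.
C₁ = κ₁ε₀A₁/d = 13.4 × 8.85×10⁻¹² × 6.86×10⁻⁴ / 4.98×10⁻⁵ = 1.63×10⁻⁹ F.
C₂ = κ₂ε₀A₂/d = 21.8 × 8.85×10⁻¹² × 1.20×10⁻³ / 4.98×10⁻⁵ = 4.66×10⁻⁹ F.
C = C₁ + C₂ = 6.30×10⁻⁹ F.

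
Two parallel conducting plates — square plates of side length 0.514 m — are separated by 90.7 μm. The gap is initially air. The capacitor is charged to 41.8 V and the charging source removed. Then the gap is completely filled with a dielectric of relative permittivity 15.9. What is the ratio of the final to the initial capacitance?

C = κε₀A/d scales with κ, so C₂/C₁ = κ = 15.9.

15.9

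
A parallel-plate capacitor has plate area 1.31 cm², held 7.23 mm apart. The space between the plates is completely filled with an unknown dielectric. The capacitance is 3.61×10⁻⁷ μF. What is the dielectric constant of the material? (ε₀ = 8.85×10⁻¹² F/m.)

2.25

A = 1.31 cm² = 1.31×10⁻⁴ m².
κ = Cd/(ε₀A) = 3.61×10⁻¹³ × 7.23×10⁻³ / (8.85×10⁻¹² × 1.31×10⁻⁴) = 2.25.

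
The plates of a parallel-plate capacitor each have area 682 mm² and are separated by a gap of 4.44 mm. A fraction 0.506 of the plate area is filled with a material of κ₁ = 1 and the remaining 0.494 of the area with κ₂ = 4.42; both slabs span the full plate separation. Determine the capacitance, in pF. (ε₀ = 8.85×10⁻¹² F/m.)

3.66 pF

A = 682 mm² = 6.82×10⁻⁴ m².
Side-by-side slabs ⇒ two capacitors in parallel, each spanning the full gap.
C₁ = κ₁ε₀A₁/d = 1.00 × 8.85×10⁻¹² × 3.45×10⁻⁴ / 4.44×10⁻³ = 6.88×10⁻¹³ F.
C₂ = κ₂ε₀A₂/d = 4.42 × 8.85×10⁻¹² × 3.37×10⁻⁴ / 4.44×10⁻³ = 2.97×10⁻¹² F.
C = C₁ + C₂ = 3.66×10⁻¹² F.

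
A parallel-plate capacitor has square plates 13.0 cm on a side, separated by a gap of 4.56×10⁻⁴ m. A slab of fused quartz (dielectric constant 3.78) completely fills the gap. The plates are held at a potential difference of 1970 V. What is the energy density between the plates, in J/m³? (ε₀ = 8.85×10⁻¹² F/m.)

E = V/d = 1970 / 4.56×10⁻⁴ = 4.32×10⁶ V/m.
u = ½κε₀E² = ½ × 3.78 × 8.85×10⁻¹² × (4.32×10⁶)² = 3.12×10² J/m³.

312 J/m³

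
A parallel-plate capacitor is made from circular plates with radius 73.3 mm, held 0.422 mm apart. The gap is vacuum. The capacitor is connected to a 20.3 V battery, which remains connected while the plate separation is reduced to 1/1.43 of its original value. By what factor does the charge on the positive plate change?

Battery connected ⇒ V is held fixed.
C₂ = 1.43 C₁ and Q = CV, so Q₂/Q₁ = C₂/C₁ = 1.43.

1.43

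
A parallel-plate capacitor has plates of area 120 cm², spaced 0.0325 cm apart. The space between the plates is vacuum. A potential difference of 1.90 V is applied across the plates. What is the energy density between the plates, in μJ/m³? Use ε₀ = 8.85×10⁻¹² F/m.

151 μJ/m³

E = V/d = 1.90 / 3.25×10⁻⁴ = 5.85×10³ V/m.
u = ½ε₀E² = ½ × 8.85×10⁻¹² × (5.85×10³)² = 1.51×10⁻⁴ J/m³.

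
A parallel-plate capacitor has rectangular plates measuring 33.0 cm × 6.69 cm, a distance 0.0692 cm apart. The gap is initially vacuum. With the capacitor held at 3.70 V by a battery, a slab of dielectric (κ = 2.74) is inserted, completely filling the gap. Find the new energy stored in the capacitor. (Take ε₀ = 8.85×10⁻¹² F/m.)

5.30 nJ

A = 33.0 × 6.69 cm² = 2.21×10⁻² m².
Initially C₁ = ε₀A/d = 8.85×10⁻¹² × 2.21×10⁻² / 6.92×10⁻⁴ = 2.82×10⁻¹⁰ F.
U₁ = 1.93×10⁻⁹ J.
Battery connected ⇒ V is held fixed. C₂ = 2.74 C₁ and U = ½CV², so U₂/U₁ = C₂/C₁ = 2.74.
U₂ = 2.74 × 1.93×10⁻⁹ = 5.30×10⁻⁹ J.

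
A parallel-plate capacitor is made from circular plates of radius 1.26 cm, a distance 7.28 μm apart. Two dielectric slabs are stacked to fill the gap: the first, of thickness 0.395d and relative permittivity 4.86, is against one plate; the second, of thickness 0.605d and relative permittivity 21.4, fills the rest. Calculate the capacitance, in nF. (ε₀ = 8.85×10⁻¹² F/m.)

5.53 nF

A = π(1.26 cm)² = 4.99×10⁻⁴ m².
Stacked slabs ⇒ two capacitors in series, each with the full plate area.
C₁ = κ₁ε₀A/d₁ = 4.86 × 8.85×10⁻¹² × 4.99×10⁻⁴ / 2.88×10⁻⁶ = 7.46×10⁻⁹ F.
C₂ = κ₂ε₀A/d₂ = 21.4 × 8.85×10⁻¹² × 4.99×10⁻⁴ / 4.40×10⁻⁶ = 2.14×10⁻⁸ F.
C = (1/C₁ + 1/C₂)⁻¹ = 5.53×10⁻⁹ F.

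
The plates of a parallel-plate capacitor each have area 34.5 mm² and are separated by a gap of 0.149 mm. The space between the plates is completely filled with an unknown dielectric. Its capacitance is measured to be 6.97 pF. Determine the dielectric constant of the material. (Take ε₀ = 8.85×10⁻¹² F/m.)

A = 34.5 mm² = 3.45×10⁻⁵ m².
κ = Cd/(ε₀A) = 6.97×10⁻¹² × 1.49×10⁻⁴ / (8.85×10⁻¹² × 3.45×10⁻⁵) = 3.40.

3.40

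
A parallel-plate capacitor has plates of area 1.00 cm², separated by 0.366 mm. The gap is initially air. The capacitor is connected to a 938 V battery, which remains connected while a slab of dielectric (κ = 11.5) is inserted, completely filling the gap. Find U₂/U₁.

11.5

Battery connected ⇒ V is held fixed.
C₂ = 11.5 C₁ and U = ½CV², so U₂/U₁ = C₂/C₁ = 11.5.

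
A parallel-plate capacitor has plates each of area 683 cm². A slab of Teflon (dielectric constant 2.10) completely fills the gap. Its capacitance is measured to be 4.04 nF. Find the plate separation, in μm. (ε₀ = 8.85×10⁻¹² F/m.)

A = 683 cm² = 6.83×10⁻² m².
d = κε₀A/C = 2.10 × 8.85×10⁻¹² × 6.83×10⁻² / 4.04×10⁻⁹ = 3.14×10⁻⁴ m.

314 μm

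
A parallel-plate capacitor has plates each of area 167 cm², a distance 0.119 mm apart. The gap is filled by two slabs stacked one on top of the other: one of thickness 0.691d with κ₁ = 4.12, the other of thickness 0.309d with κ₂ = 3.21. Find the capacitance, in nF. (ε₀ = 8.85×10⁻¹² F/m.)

4.70 nF

A = 167 cm² = 1.67×10⁻² m².
Stacked slabs ⇒ two capacitors in series, each with the full plate area.
C₁ = κ₁ε₀A/d₁ = 4.12 × 8.85×10⁻¹² × 1.67×10⁻² / 8.22×10⁻⁵ = 7.41×10⁻⁹ F.
C₂ = κ₂ε₀A/d₂ = 3.21 × 8.85×10⁻¹² × 1.67×10⁻² / 3.68×10⁻⁵ = 1.29×10⁻⁸ F.
C = (1/C₁ + 1/C₂)⁻¹ = 4.70×10⁻⁹ F.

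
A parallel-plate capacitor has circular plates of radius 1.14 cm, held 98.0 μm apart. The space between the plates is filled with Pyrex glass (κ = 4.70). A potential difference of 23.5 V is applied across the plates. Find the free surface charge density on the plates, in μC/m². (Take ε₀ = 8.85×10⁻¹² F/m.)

9.97 μC/m²

A = π(1.14 cm)² = 4.08×10⁻⁴ m².
C = κε₀A/d = 4.70 × 8.85×10⁻¹² × 4.08×10⁻⁴ / 9.80×10⁻⁵ = 1.73×10⁻¹⁰ F.
σ = Q/A = CV/A = 1.73×10⁻¹⁰ × 23.5 / 4.08×10⁻⁴ = 9.97×10⁻⁶ C/m².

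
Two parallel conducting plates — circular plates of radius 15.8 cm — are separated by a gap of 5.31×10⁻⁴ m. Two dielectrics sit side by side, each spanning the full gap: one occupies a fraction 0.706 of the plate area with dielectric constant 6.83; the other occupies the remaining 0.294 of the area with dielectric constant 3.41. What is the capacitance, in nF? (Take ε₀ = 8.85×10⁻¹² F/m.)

C ≈ 7.61 nF

A = π(15.8 cm)² = 7.84×10⁻² m².
Side-by-side slabs ⇒ two capacitors in parallel, each spanning the full gap.
C₁ = κ₁ε₀A₁/d = 6.83 × 8.85×10⁻¹² × 5.54×10⁻² / 5.31×10⁻⁴ = 6.30×10⁻⁹ F.
C₂ = κ₂ε₀A₂/d = 3.41 × 8.85×10⁻¹² × 2.31×10⁻² / 5.31×10⁻⁴ = 1.31×10⁻⁹ F.
C = C₁ + C₂ = 7.61×10⁻⁹ F.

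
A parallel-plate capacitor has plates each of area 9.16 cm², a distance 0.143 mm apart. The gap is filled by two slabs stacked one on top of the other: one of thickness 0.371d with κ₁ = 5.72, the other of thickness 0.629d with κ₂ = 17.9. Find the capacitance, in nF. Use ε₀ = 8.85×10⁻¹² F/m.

C ≈ 0.567 nF

A = 9.16 cm² = 9.16×10⁻⁴ m².
Stacked slabs ⇒ two capacitors in series, each with the full plate area.
C₁ = κ₁ε₀A/d₁ = 5.72 × 8.85×10⁻¹² × 9.16×10⁻⁴ / 5.31×10⁻⁵ = 8.74×10⁻¹⁰ F.
C₂ = κ₂ε₀A/d₂ = 17.9 × 8.85×10⁻¹² × 9.16×10⁻⁴ / 8.99×10⁻⁵ = 1.61×10⁻⁹ F.
C = (1/C₁ + 1/C₂)⁻¹ = 5.67×10⁻¹⁰ F.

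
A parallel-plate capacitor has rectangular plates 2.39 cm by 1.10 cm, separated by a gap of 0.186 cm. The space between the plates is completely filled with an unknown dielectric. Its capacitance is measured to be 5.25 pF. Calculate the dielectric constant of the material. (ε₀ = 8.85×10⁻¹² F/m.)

4.20

A = 2.39 × 1.10 cm² = 2.63×10⁻⁴ m².
κ = Cd/(ε₀A) = 5.25×10⁻¹² × 1.86×10⁻³ / (8.85×10⁻¹² × 2.63×10⁻⁴) = 4.20.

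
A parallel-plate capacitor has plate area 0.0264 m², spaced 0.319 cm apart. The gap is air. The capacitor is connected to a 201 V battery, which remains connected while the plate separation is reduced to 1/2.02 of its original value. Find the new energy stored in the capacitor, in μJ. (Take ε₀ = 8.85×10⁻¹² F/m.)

U ≈ 2.99 μJ

Initially C₁ = ε₀A/d = 8.85×10⁻¹² × 2.64×10⁻² / 3.19×10⁻³ = 7.32×10⁻¹¹ F.
U₁ = 1.48×10⁻⁶ J.
Battery connected ⇒ V is held fixed. C₂ = 2.02 C₁ and U = ½CV², so U₂/U₁ = C₂/C₁ = 2.02.
U₂ = 2.02 × 1.48×10⁻⁶ = 2.99×10⁻⁶ J.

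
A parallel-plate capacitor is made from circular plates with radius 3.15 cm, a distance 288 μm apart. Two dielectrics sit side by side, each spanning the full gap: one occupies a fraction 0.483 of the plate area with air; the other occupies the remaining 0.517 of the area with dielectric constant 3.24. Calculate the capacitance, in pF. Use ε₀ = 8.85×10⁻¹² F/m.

C ≈ 207 pF

A = π(3.15 cm)² = 3.12×10⁻³ m².
Side-by-side slabs ⇒ two capacitors in parallel, each spanning the full gap.
C₁ = κ₁ε₀A₁/d = 1.00 × 8.85×10⁻¹² × 1.51×10⁻³ / 2.88×10⁻⁴ = 4.63×10⁻¹¹ F.
C₂ = κ₂ε₀A₂/d = 3.24 × 8.85×10⁻¹² × 1.61×10⁻³ / 2.88×10⁻⁴ = 1.60×10⁻¹⁰ F.
C = C₁ + C₂ = 2.07×10⁻¹⁰ F.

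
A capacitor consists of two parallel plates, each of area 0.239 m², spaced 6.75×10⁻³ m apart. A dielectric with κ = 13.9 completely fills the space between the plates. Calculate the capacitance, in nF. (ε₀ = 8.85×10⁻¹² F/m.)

C ≈ 4.36 nF

C = κε₀A/d = 13.9 × 8.85×10⁻¹² × 0.239 / 6.75×10⁻³ = 4.36×10⁻⁹ F.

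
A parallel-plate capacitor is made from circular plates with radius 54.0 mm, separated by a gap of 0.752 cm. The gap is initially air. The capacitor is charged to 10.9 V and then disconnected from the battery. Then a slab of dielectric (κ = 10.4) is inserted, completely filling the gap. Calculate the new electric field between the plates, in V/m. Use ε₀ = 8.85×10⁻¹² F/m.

A = π(54.0 mm)² = 9.16×10⁻³ m².
Initially C₁ = ε₀A/d = 8.85×10⁻¹² × 9.16×10⁻³ / 7.52×10⁻³ = 1.08×10⁻¹¹ F.
E₁ = 1.45×10³ V/m.
Isolated ⇒ Q is held fixed. V₂ = Q/C₂ = V₁/10.4; E = V/d, so E₂/E₁ = (V₂/V₁)(d₁/d₂) = 0.0962.
E₂ = 0.0962 × 1.45×10³ = 1.39×10² V/m.

E ≈ 139 V/m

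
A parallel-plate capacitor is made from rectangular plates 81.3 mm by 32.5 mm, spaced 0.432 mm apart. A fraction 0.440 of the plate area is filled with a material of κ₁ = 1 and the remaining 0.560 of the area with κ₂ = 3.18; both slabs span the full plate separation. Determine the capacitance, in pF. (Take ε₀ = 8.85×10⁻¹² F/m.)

A = 81.3 × 32.5 mm² = 2.64×10⁻³ m².
Side-by-side slabs ⇒ two capacitors in parallel, each spanning the full gap.
C₁ = κ₁ε₀A₁/d = 1.00 × 8.85×10⁻¹² × 1.16×10⁻³ / 4.32×10⁻⁴ = 2.38×10⁻¹¹ F.
C₂ = κ₂ε₀A₂/d = 3.18 × 8.85×10⁻¹² × 1.48×10⁻³ / 4.32×10⁻⁴ = 9.64×10⁻¹¹ F.
C = C₁ + C₂ = 1.20×10⁻¹⁰ F.

C ≈ 120 pF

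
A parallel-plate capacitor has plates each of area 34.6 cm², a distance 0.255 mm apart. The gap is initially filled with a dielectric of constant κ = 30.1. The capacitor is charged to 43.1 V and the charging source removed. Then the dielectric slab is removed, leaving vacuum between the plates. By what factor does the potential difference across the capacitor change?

Isolated ⇒ Q is held fixed.
C₂ = 0.0332 C₁ and V = Q/C, so V₂/V₁ = C₁/C₂ = 30.1.

V₂/V₁ ≈ 30.1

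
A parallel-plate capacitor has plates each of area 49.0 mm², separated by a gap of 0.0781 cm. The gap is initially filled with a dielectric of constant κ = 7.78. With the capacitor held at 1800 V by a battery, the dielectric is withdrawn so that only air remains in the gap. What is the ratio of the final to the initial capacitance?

0.129

C = κε₀A/d scales with κ, so C₂/C₁ = 1/κ = 1/7.78 = 0.129.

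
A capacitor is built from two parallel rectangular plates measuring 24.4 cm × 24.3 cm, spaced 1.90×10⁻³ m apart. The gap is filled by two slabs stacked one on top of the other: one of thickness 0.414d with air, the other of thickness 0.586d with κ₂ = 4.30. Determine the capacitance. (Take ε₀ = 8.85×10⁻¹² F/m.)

C ≈ 0.502 nF

A = 24.4 × 24.3 cm² = 5.93×10⁻² m².
Stacked slabs ⇒ two capacitors in series, each with the full plate area.
C₁ = κ₁ε₀A/d₁ = 1.00 × 8.85×10⁻¹² × 5.93×10⁻² / 7.87×10⁻⁴ = 6.67×10⁻¹⁰ F.
C₂ = κ₂ε₀A/d₂ = 4.30 × 8.85×10⁻¹² × 5.93×10⁻² / 1.11×10⁻³ = 2.03×10⁻⁹ F.
C = (1/C₁ + 1/C₂)⁻¹ = 5.02×10⁻¹⁰ F.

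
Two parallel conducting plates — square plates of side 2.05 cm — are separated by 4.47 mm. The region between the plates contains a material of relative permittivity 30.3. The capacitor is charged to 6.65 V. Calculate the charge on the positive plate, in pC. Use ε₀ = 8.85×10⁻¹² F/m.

168 pC

A = (2.05 cm)² = 4.20×10⁻⁴ m².
C = κε₀A/d = 30.3 × 8.85×10⁻¹² × 4.20×10⁻⁴ / 4.47×10⁻³ = 2.52×10⁻¹¹ F.
Q = CV = 2.52×10⁻¹¹ × 6.65 = 1.68×10⁻¹⁰ C.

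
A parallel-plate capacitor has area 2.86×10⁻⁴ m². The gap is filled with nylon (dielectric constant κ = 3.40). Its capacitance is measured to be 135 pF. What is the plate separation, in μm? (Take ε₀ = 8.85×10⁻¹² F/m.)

d = κε₀A/C = 3.40 × 8.85×10⁻¹² × 2.86×10⁻⁴ / 1.35×10⁻¹⁰ = 6.37×10⁻⁵ m.

d ≈ 63.7 μm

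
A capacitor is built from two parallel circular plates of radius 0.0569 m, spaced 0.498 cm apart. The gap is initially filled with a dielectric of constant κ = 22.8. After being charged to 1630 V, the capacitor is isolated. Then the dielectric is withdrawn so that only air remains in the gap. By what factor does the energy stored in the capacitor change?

22.8

Isolated ⇒ Q is held fixed.
C₂ = 0.0439 C₁ and U = Q²/(2C), so U₂/U₁ = C₁/C₂ = 22.8.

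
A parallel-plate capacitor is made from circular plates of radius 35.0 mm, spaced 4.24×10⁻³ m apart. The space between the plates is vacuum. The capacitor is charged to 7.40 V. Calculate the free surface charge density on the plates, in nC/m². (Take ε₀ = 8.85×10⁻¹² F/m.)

σ ≈ 15.4 nC/m²

A = π(35.0 mm)² = 3.85×10⁻³ m².
C = ε₀A/d = 8.85×10⁻¹² × 3.85×10⁻³ / 4.24×10⁻³ = 8.03×10⁻¹² F.
σ = Q/A = CV/A = 8.03×10⁻¹² × 7.40 / 3.85×10⁻³ = 1.54×10⁻⁸ C/m².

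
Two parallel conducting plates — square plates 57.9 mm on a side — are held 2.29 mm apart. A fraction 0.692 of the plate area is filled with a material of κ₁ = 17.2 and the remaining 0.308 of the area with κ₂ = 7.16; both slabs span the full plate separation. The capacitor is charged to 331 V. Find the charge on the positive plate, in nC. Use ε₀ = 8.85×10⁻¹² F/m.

Q ≈ 60.5 nC

A = (57.9 mm)² = 3.35×10⁻³ m².
Side-by-side slabs ⇒ two capacitors in parallel, each spanning the full gap.
C₁ = κ₁ε₀A₁/d = 17.2 × 8.85×10⁻¹² × 2.32×10⁻³ / 2.29×10⁻³ = 1.54×10⁻¹⁰ F.
C₂ = κ₂ε₀A₂/d = 7.16 × 8.85×10⁻¹² × 1.03×10⁻³ / 2.29×10⁻³ = 2.86×10⁻¹¹ F.
C = C₁ + C₂ = 1.83×10⁻¹⁰ F.
Q = CV = 1.83×10⁻¹⁰ × 331 = 6.05×10⁻⁸ C.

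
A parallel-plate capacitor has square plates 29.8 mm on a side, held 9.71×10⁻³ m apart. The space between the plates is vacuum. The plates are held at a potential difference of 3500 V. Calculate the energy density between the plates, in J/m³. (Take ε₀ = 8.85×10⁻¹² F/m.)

0.575 J/m³

E = V/d = 3500 / 9.71×10⁻³ = 3.60×10⁵ V/m.
u = ½ε₀E² = ½ × 8.85×10⁻¹² × (3.60×10⁵)² = 0.575 J/m³.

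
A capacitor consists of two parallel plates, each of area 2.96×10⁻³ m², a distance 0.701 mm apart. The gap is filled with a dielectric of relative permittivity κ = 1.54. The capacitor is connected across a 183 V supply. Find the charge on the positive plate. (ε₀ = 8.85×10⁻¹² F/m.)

10.5 nC

C = κε₀A/d = 1.54 × 8.85×10⁻¹² × 2.96×10⁻³ / 7.01×10⁻⁴ = 5.75×10⁻¹¹ F.
Q = CV = 5.75×10⁻¹¹ × 183 = 1.05×10⁻⁸ C.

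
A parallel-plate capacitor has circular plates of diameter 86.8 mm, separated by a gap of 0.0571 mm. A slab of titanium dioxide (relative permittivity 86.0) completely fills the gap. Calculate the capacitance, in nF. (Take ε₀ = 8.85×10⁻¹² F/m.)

C ≈ 78.9 nF

A = π(86.8/2 mm)² = 5.92×10⁻³ m².
C = κε₀A/d = 86.0 × 8.85×10⁻¹² × 5.92×10⁻³ / 5.71×10⁻⁵ = 7.89×10⁻⁸ F.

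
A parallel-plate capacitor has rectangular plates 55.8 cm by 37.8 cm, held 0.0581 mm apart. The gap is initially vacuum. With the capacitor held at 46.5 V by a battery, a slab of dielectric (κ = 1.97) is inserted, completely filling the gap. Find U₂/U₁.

1.97

Battery connected ⇒ V is held fixed.
C₂ = 1.97 C₁ and U = ½CV², so U₂/U₁ = C₂/C₁ = 1.97.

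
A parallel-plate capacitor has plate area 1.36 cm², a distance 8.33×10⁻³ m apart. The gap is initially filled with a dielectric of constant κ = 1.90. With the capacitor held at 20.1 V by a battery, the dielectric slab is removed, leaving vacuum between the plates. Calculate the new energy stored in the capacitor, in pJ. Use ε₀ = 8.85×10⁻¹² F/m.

A = 1.36 cm² = 1.36×10⁻⁴ m².
Initially C₁ = κε₀A/d = 1.90 × 8.85×10⁻¹² × 1.36×10⁻⁴ / 8.33×10⁻³ = 2.75×10⁻¹³ F.
U₁ = 5.55×10⁻¹¹ J.
Battery connected ⇒ V is held fixed. C₂ = 0.526 C₁ and U = ½CV², so U₂/U₁ = C₂/C₁ = 0.526.
U₂ = 0.526 × 5.55×10⁻¹¹ = 2.92×10⁻¹¹ J.

29.2 pJ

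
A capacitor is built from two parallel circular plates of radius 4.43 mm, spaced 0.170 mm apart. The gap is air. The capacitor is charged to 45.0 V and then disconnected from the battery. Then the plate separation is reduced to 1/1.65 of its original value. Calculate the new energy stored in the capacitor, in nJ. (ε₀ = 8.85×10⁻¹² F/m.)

A = π(4.43 mm)² = 6.17×10⁻⁵ m².
Initially C₁ = ε₀A/d = 8.85×10⁻¹² × 6.17×10⁻⁵ / 1.70×10⁻⁴ = 3.21×10⁻¹² F.
U₁ = 3.25×10⁻⁹ J.
Isolated ⇒ Q is held fixed. C₂ = 1.65 C₁ and U = Q²/(2C), so U₂/U₁ = C₁/C₂ = 0.606.
U₂ = 0.606 × 3.25×10⁻⁹ = 1.97×10⁻⁹ J.

U ≈ 1.97 nJ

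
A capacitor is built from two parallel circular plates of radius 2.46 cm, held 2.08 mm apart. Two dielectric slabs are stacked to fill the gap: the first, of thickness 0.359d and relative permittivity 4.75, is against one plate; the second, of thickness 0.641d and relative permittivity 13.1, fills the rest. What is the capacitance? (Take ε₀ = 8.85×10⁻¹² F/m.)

A = π(2.46 cm)² = 1.90×10⁻³ m².
Stacked slabs ⇒ two capacitors in series, each with the full plate area.
C₁ = κ₁ε₀A/d₁ = 4.75 × 8.85×10⁻¹² × 1.90×10⁻³ / 7.47×10⁻⁴ = 1.07×10⁻¹⁰ F.
C₂ = κ₂ε₀A/d₂ = 13.1 × 8.85×10⁻¹² × 1.90×10⁻³ / 1.33×10⁻³ = 1.65×10⁻¹⁰ F.
C = (1/C₁ + 1/C₂)⁻¹ = 6.50×10⁻¹¹ F.

65.0 pF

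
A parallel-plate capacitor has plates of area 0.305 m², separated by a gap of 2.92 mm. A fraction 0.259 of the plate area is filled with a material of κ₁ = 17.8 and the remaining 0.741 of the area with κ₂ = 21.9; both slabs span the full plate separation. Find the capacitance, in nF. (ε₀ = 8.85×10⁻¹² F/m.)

C ≈ 19.3 nF

Side-by-side slabs ⇒ two capacitors in parallel, each spanning the full gap.
C₁ = κ₁ε₀A₁/d = 17.8 × 8.85×10⁻¹² × 7.90×10⁻² / 2.92×10⁻³ = 4.26×10⁻⁹ F.
C₂ = κ₂ε₀A₂/d = 21.9 × 8.85×10⁻¹² × 0.226 / 2.92×10⁻³ = 1.50×10⁻⁸ F.
C = C₁ + C₂ = 1.93×10⁻⁸ F.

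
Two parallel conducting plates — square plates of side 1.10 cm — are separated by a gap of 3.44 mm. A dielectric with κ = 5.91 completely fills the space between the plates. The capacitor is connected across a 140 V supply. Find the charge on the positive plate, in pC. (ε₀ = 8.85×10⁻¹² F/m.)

A = (1.10 cm)² = 1.21×10⁻⁴ m².
C = κε₀A/d = 5.91 × 8.85×10⁻¹² × 1.21×10⁻⁴ / 3.44×10⁻³ = 1.84×10⁻¹² F.
Q = CV = 1.84×10⁻¹² × 140 = 2.58×10⁻¹⁰ C.

Q ≈ 258 pC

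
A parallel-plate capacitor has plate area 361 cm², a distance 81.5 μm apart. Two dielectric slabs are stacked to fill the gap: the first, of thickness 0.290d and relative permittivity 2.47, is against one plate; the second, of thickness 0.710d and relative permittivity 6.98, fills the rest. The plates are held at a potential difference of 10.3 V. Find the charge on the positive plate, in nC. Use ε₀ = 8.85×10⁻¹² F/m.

Q ≈ 184 nC

A = 361 cm² = 3.61×10⁻² m².
Stacked slabs ⇒ two capacitors in series, each with the full plate area.
C₁ = κ₁ε₀A/d₁ = 2.47 × 8.85×10⁻¹² × 3.61×10⁻² / 2.36×10⁻⁵ = 3.34×10⁻⁸ F.
C₂ = κ₂ε₀A/d₂ = 6.98 × 8.85×10⁻¹² × 3.61×10⁻² / 5.79×10⁻⁵ = 3.85×10⁻⁸ F.
C = (1/C₁ + 1/C₂)⁻¹ = 1.79×10⁻⁸ F.
Q = CV = 1.79×10⁻⁸ × 10.3 = 1.84×10⁻⁷ C.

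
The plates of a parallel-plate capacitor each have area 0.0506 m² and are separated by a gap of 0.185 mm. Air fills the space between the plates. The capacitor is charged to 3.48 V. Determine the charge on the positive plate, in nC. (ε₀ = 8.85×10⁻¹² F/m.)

8.42 nC

C = ε₀A/d = 8.85×10⁻¹² × 5.06×10⁻² / 1.85×10⁻⁴ = 2.42×10⁻⁹ F.
Q = CV = 2.42×10⁻⁹ × 3.48 = 8.42×10⁻⁹ C.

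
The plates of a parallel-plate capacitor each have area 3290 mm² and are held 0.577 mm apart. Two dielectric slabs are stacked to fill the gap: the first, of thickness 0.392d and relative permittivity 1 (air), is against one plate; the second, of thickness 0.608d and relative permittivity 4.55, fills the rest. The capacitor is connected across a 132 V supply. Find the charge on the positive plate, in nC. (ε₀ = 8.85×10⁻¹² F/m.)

A = 3290 mm² = 3.29×10⁻³ m².
Stacked slabs ⇒ two capacitors in series, each with the full plate area.
C₁ = κ₁ε₀A/d₁ = 1.00 × 8.85×10⁻¹² × 3.29×10⁻³ / 2.26×10⁻⁴ = 1.29×10⁻¹⁰ F.
C₂ = κ₂ε₀A/d₂ = 4.55 × 8.85×10⁻¹² × 3.29×10⁻³ / 3.51×10⁻⁴ = 3.78×10⁻¹⁰ F.
C = (1/C₁ + 1/C₂)⁻¹ = 9.60×10⁻¹¹ F.
Q = CV = 9.60×10⁻¹¹ × 132 = 1.27×10⁻⁸ C.

12.7 nC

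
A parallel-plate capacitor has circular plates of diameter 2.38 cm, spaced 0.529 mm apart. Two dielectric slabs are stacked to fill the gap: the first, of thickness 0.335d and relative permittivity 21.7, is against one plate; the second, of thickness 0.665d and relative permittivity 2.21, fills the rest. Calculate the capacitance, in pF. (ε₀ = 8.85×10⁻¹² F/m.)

A = π(2.38/2 cm)² = 4.45×10⁻⁴ m².
Stacked slabs ⇒ two capacitors in series, each with the full plate area.
C₁ = κ₁ε₀A/d₁ = 21.7 × 8.85×10⁻¹² × 4.45×10⁻⁴ / 1.77×10⁻⁴ = 4.82×10⁻¹⁰ F.
C₂ = κ₂ε₀A/d₂ = 2.21 × 8.85×10⁻¹² × 4.45×10⁻⁴ / 3.52×10⁻⁴ = 2.47×10⁻¹¹ F.
C = (1/C₁ + 1/C₂)⁻¹ = 2.35×10⁻¹¹ F.

C ≈ 23.5 pF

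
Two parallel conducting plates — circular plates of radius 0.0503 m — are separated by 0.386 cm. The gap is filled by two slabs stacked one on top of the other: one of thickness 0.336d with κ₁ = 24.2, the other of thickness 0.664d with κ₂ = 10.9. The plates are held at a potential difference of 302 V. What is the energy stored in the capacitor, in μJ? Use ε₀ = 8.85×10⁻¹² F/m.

A = π(0.0503 m)² = 7.95×10⁻³ m².
Stacked slabs ⇒ two capacitors in series, each with the full plate area.
C₁ = κ₁ε₀A/d₁ = 24.2 × 8.85×10⁻¹² × 7.95×10⁻³ / 1.30×10⁻³ = 1.31×10⁻⁹ F.
C₂ = κ₂ε₀A/d₂ = 10.9 × 8.85×10⁻¹² × 7.95×10⁻³ / 2.56×10⁻³ = 2.99×10⁻¹⁰ F.
C = (1/C₁ + 1/C₂)⁻¹ = 2.44×10⁻¹⁰ F.
U = ½CV² = ½ × 2.44×10⁻¹⁰ × (302)² = 1.11×10⁻⁵ J.

U ≈ 11.1 μJ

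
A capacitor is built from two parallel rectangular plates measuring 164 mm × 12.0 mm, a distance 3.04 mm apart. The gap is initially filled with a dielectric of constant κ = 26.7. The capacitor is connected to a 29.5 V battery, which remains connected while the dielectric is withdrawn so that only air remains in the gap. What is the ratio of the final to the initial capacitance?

C = κε₀A/d scales with κ, so C₂/C₁ = 1/κ = 1/26.7 = 0.0375.

C₂/C₁ ≈ 0.0375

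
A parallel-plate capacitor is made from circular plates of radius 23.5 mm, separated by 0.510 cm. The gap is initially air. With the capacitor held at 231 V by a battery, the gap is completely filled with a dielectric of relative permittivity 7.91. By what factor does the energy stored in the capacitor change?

Battery connected ⇒ V is held fixed.
C₂ = 7.91 C₁ and U = ½CV², so U₂/U₁ = C₂/C₁ = 7.91.

U₂/U₁ ≈ 7.91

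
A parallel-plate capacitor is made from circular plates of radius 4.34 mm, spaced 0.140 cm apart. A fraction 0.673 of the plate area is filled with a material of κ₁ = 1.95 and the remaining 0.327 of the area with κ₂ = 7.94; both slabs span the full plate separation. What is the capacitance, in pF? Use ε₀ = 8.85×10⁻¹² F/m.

A = π(4.34 mm)² = 5.92×10⁻⁵ m².
Side-by-side slabs ⇒ two capacitors in parallel, each spanning the full gap.
C₁ = κ₁ε₀A₁/d = 1.95 × 8.85×10⁻¹² × 3.98×10⁻⁵ / 1.40×10⁻³ = 4.91×10⁻¹³ F.
C₂ = κ₂ε₀A₂/d = 7.94 × 8.85×10⁻¹² × 1.93×10⁻⁵ / 1.40×10⁻³ = 9.71×10⁻¹³ F.
C = C₁ + C₂ = 1.46×10⁻¹² F.

C ≈ 1.46 pF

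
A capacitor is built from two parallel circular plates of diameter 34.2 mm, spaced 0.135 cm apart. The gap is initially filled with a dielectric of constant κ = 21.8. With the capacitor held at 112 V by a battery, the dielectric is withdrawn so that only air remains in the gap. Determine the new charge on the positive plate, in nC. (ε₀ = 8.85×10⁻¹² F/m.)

0.674 nC

A = π(34.2/2 mm)² = 9.19×10⁻⁴ m².
Initially C₁ = κε₀A/d = 21.8 × 8.85×10⁻¹² × 9.19×10⁻⁴ / 1.35×10⁻³ = 1.31×10⁻¹⁰ F.
Q₁ = 1.47×10⁻⁸ C.
Battery connected ⇒ V is held fixed. C₂ = 0.0459 C₁ and Q = CV, so Q₂/Q₁ = C₂/C₁ = 0.0459.
Q₂ = 0.0459 × 1.47×10⁻⁸ = 6.74×10⁻¹⁰ C.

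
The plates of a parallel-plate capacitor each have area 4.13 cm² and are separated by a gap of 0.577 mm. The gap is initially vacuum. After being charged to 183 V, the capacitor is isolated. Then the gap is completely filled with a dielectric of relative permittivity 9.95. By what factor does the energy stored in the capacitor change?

U₂/U₁ ≈ 0.101

Isolated ⇒ Q is held fixed.
C₂ = 9.95 C₁ and U = Q²/(2C), so U₂/U₁ = C₁/C₂ = 0.101.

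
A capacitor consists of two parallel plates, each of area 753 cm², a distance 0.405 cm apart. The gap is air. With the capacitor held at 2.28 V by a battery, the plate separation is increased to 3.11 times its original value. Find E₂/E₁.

Battery connected ⇒ V is held fixed.
E = V/d, so E₂/E₁ = d₁/d₂ = 0.322.

0.322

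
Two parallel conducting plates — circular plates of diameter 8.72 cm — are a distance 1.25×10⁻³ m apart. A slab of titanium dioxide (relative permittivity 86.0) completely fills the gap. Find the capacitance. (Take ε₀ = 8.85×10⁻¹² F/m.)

C ≈ 3.64 nF

A = π(8.72/2 cm)² = 5.97×10⁻³ m².
C = κε₀A/d = 86.0 × 8.85×10⁻¹² × 5.97×10⁻³ / 1.25×10⁻³ = 3.64×10⁻⁹ F.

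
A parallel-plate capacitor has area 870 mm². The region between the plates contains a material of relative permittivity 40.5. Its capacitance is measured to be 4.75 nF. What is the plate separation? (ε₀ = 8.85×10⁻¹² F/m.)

65.6 μm

A = 870 mm² = 8.70×10⁻⁴ m².
d = κε₀A/C = 40.5 × 8.85×10⁻¹² × 8.70×10⁻⁴ / 4.75×10⁻⁹ = 6.56×10⁻⁵ m.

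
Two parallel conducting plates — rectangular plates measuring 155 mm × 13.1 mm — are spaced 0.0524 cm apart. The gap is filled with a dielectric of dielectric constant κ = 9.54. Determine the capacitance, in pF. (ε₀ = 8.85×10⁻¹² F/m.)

A = 155 × 13.1 mm² = 2.03×10⁻³ m².
C = κε₀A/d = 9.54 × 8.85×10⁻¹² × 2.03×10⁻³ / 5.24×10⁻⁴ = 3.27×10⁻¹⁰ F.

327 pF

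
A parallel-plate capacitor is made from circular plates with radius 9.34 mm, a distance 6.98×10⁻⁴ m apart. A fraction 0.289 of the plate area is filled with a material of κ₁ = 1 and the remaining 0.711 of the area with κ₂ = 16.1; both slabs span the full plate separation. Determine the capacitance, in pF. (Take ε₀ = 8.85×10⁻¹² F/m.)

A = π(9.34 mm)² = 2.74×10⁻⁴ m².
Side-by-side slabs ⇒ two capacitors in parallel, each spanning the full gap.
C₁ = κ₁ε₀A₁/d = 1.00 × 8.85×10⁻¹² × 7.92×10⁻⁵ / 6.98×10⁻⁴ = 1.00×10⁻¹² F.
C₂ = κ₂ε₀A₂/d = 16.1 × 8.85×10⁻¹² × 1.95×10⁻⁴ / 6.98×10⁻⁴ = 3.98×10⁻¹¹ F.
C = C₁ + C₂ = 4.08×10⁻¹¹ F.

C ≈ 40.8 pF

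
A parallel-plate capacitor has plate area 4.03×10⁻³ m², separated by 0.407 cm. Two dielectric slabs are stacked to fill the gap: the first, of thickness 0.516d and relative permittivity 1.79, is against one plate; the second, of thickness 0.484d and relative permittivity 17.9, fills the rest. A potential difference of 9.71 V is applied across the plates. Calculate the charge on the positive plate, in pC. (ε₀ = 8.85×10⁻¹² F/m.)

270 pC

Stacked slabs ⇒ two capacitors in series, each with the full plate area.
C₁ = κ₁ε₀A/d₁ = 1.79 × 8.85×10⁻¹² × 4.03×10⁻³ / 2.10×10⁻³ = 3.04×10⁻¹¹ F.
C₂ = κ₂ε₀A/d₂ = 17.9 × 8.85×10⁻¹² × 4.03×10⁻³ / 1.97×10⁻³ = 3.24×10⁻¹⁰ F.
C = (1/C₁ + 1/C₂)⁻¹ = 2.78×10⁻¹¹ F.
Q = CV = 2.78×10⁻¹¹ × 9.71 = 2.70×10⁻¹⁰ C.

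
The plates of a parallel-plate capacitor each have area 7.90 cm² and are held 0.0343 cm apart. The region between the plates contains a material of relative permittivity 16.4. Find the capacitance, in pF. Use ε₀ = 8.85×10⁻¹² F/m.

A = 7.90 cm² = 7.90×10⁻⁴ m².
C = κε₀A/d = 16.4 × 8.85×10⁻¹² × 7.90×10⁻⁴ / 3.43×10⁻⁴ = 3.34×10⁻¹⁰ F.

334 pF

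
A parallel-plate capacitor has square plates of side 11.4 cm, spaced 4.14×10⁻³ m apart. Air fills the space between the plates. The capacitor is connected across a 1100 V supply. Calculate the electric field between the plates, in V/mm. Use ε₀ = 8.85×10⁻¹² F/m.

266 V/mm

E = V/d = 1100 / 4.14×10⁻³ = 2.66×10⁵ V/m.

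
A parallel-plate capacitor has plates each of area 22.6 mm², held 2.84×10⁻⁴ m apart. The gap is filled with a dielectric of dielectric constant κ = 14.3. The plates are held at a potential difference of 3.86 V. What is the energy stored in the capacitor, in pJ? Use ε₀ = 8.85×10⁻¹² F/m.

75.0 pJ

A = 22.6 mm² = 2.26×10⁻⁵ m².
C = κε₀A/d = 14.3 × 8.85×10⁻¹² × 2.26×10⁻⁵ / 2.84×10⁻⁴ = 1.01×10⁻¹¹ F.
U = ½CV² = ½ × 1.01×10⁻¹¹ × (3.86)² = 7.50×10⁻¹¹ J.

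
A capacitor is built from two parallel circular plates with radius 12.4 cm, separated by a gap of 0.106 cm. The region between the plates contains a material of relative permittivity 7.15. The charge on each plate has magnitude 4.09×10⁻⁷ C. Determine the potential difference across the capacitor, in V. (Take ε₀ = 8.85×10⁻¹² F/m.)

142 V

A = π(12.4 cm)² = 4.83×10⁻² m².
C = κε₀A/d = 7.15 × 8.85×10⁻¹² × 4.83×10⁻² / 1.06×10⁻³ = 2.88×10⁻⁹ F.
V = Q/C = 4.09×10⁻⁷ / 2.88×10⁻⁹ = 1.42×10² V.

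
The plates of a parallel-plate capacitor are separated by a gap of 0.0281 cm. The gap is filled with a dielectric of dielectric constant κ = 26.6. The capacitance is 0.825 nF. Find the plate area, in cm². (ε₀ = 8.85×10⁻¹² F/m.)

A = Cd/(κε₀) = 8.25×10⁻¹⁰ × 2.81×10⁻⁴ / (26.6 × 8.85×10⁻¹²) = 9.85×10⁻⁴ m².

9.85 cm²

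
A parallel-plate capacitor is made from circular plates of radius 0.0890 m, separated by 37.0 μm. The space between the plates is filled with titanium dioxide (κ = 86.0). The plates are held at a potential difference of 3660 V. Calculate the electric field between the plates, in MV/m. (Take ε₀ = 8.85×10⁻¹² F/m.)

E ≈ 98.9 MV/m

E = V/d = 3660 / 3.70×10⁻⁵ = 9.89×10⁷ V/m.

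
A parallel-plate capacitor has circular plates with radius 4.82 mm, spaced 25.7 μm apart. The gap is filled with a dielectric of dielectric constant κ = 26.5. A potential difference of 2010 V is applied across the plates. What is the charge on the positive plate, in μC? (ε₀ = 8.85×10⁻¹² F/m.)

A = π(4.82 mm)² = 7.30×10⁻⁵ m².
C = κε₀A/d = 26.5 × 8.85×10⁻¹² × 7.30×10⁻⁵ / 2.57×10⁻⁵ = 6.66×10⁻¹⁰ F.
Q = CV = 6.66×10⁻¹⁰ × 2010 = 1.34×10⁻⁶ C.

Q ≈ 1.34 μC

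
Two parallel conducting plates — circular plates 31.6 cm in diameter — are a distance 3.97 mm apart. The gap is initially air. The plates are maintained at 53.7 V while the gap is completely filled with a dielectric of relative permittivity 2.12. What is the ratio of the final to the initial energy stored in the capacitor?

Battery connected ⇒ V is held fixed.
C₂ = 2.12 C₁ and U = ½CV², so U₂/U₁ = C₂/C₁ = 2.12.

U₂/U₁ ≈ 2.12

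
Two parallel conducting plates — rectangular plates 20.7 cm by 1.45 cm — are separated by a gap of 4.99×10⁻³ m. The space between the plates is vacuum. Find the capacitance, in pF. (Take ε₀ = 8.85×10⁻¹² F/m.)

5.32 pF

A = 20.7 × 1.45 cm² = 3.00×10⁻³ m².
C = ε₀A/d = 8.85×10⁻¹² × 3.00×10⁻³ / 4.99×10⁻³ = 5.32×10⁻¹² F.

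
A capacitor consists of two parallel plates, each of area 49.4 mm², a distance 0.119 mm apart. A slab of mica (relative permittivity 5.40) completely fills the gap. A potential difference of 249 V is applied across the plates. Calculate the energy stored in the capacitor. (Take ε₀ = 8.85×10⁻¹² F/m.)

A = 49.4 mm² = 4.94×10⁻⁵ m².
C = κε₀A/d = 5.40 × 8.85×10⁻¹² × 4.94×10⁻⁵ / 1.19×10⁻⁴ = 1.98×10⁻¹¹ F.
U = ½CV² = ½ × 1.98×10⁻¹¹ × (249)² = 6.15×10⁻⁷ J.

0.615 μJ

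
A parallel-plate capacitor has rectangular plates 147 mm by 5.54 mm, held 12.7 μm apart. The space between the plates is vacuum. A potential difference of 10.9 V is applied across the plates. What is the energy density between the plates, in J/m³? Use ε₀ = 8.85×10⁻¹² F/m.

u ≈ 3.26 J/m³

E = V/d = 10.9 / 1.27×10⁻⁵ = 8.58×10⁵ V/m.
u = ½ε₀E² = ½ × 8.85×10⁻¹² × (8.58×10⁵)² = 3.26 J/m³.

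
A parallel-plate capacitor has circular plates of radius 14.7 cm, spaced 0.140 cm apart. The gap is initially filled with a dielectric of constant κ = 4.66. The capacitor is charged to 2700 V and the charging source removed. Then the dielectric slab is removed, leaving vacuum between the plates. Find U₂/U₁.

U₂/U₁ ≈ 4.66

Isolated ⇒ Q is held fixed.
C₂ = 0.215 C₁ and U = Q²/(2C), so U₂/U₁ = C₁/C₂ = 4.66.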